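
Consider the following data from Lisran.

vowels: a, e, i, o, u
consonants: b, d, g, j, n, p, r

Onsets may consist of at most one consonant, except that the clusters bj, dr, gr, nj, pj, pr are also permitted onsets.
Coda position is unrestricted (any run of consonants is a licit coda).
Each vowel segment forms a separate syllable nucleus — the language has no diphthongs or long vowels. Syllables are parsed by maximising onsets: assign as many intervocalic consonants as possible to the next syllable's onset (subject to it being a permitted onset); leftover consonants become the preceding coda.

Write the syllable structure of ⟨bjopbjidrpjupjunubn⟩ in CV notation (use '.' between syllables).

CCVC.CCVCC.CCV.CCV.CVCC

Nuclei (vowels): o, i, u, u, u → 5 syllables.
σ1/σ2 boundary: /pbj/ — longest licit onset from the right is /bj/, leaving /p/ as coda.
σ2/σ3 boundary: /drpj/ — longest licit onset from the right is /pj/, leaving /dr/ as coda.
σ3/σ4 boundary: /pj/ is a licit onset in full, so it all attaches to the next syllable.
σ4/σ5 boundary: /n/ → onset of the next syllable (single consonants are always licit onsets).
Putting it together: bjop.bjidr.pju.pju.nubn.
Mapping each syllable to C/V: /bjop/ → CCVC, /bjidr/ → CCVCC, /pju/ → CCV, /pju/ → CCV, /nubn/ → CVCC.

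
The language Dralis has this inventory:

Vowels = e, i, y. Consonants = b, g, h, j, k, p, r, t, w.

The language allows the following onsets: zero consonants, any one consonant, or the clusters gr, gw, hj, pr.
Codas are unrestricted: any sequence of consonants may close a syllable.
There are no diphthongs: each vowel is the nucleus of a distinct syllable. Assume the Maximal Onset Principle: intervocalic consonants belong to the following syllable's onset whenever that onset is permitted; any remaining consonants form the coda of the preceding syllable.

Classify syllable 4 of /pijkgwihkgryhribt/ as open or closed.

closed

Vowels present: i, i, y, i; each is a nucleus, giving 4 syllables.
Between /i/ (V1) and /i/ (V2): /jkgw/ — longest licit onset from the right is /gw/, leaving /jk/ as coda.
Between /i/ (V2) and /y/ (V3): /hkgr/ — longest licit onset from the right is /gr/, leaving /hk/ as coda.
Between /y/ (V3) and /i/ (V4): /hr/ splits as /h/ + /r/ (/r/ is the longest suffix that is a licit onset).
So the parse is pijk.gwihk.gryh.ribt.
Syllable 4 is /ribt/ with coda /bt/, so it is closed.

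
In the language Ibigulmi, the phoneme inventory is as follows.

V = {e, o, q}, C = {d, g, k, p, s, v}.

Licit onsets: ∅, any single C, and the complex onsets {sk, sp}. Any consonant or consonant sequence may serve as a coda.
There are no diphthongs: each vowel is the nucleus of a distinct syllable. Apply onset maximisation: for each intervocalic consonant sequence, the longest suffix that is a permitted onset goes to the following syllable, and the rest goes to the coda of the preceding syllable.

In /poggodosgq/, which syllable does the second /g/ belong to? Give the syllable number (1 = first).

The vowels are o, o, o, q — 4 nuclei, so 4 syllables.
σ1/σ2 boundary: /gg/ — longest licit onset from the right is /g/, leaving /g/ as coda.
σ2/σ3 boundary: just /d/ — single C goes to the following onset.
σ3/σ4 boundary: cluster /sg/ — the longest permitted-onset suffix is /g/; onset = /g/, preceding coda = /s/.
Result: pog.go.dos.gq.
The second /g/ is in the onset of syllable 2 (/go/).

2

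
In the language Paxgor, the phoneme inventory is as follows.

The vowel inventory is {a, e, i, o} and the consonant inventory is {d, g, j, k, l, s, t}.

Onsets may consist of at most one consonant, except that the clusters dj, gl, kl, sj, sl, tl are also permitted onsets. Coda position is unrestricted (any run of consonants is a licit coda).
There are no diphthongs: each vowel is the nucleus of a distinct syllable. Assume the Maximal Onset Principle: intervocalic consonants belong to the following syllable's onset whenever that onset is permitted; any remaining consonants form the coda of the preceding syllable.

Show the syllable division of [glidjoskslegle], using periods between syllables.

gli.djosk.sle.gle

The vowels are i, o, e, e — 4 nuclei, so 4 syllables.
Between /i/ (V1) and /o/ (V2): cluster /dj/ — /dj/ is itself a permitted onset, so the whole cluster goes right; preceding coda = ∅.
Between /o/ (V2) and /e/ (V3): /sksl/ splits as /sk/ + /sl/ (/sl/ is the longest suffix that is a licit onset).
Between /e/ (V3) and /e/ (V4): cluster /gl/ — /gl/ is itself a permitted onset, so the whole cluster goes right; preceding coda = ∅.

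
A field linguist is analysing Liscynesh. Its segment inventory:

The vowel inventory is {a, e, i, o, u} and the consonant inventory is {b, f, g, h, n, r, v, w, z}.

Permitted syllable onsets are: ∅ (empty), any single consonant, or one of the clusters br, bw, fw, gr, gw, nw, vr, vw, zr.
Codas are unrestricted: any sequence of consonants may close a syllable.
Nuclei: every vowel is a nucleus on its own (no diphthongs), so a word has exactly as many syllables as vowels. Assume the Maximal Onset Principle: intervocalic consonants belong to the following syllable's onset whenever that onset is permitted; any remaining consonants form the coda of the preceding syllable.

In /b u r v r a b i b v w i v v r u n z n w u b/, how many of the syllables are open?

Nuclei (vowels): u, a, i, i, u, u → 6 syllables.
Between /u/ (V1) and /a/ (V2): cluster /rvr/ — the longest permitted-onset suffix is /vr/; onset = /vr/, preceding coda = /r/.
Between /a/ (V2) and /i/ (V3): just /b/ — single C goes to the following onset.
Between /i/ (V3) and /i/ (V4): cluster /bvw/ — the longest permitted-onset suffix is /vw/; onset = /vw/, preceding coda = /b/.
Between /i/ (V4) and /u/ (V5): /vvr/ splits as /v/ + /vr/ (/vr/ is the longest suffix that is a licit onset).
Between /u/ (V5) and /u/ (V6): /nznw/ — longest licit onset from the right is /nw/, leaving /nz/ as coda.
Result: bur.vra.bib.vwiv.vrunz.nwub.
Classifying each syllable: /bur/ (closed), /vra/ (open), /bib/ (closed), /vwiv/ (closed), /vrunz/ (closed), /nwub/ (closed).
Open syllables: 1.

1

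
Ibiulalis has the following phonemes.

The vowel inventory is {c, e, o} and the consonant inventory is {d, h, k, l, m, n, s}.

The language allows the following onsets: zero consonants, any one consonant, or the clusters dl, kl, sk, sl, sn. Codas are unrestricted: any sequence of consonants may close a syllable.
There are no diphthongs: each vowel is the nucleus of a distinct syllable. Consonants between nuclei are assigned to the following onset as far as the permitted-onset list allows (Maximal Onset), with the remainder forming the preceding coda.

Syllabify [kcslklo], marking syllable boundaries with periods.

kcsl.klo

Vowels present: c, o; each is a nucleus, giving 2 syllables.
Between /c/ (V1) and /o/ (V2): /slkl/ — longest licit onset from the right is /kl/, leaving /sl/ as coda.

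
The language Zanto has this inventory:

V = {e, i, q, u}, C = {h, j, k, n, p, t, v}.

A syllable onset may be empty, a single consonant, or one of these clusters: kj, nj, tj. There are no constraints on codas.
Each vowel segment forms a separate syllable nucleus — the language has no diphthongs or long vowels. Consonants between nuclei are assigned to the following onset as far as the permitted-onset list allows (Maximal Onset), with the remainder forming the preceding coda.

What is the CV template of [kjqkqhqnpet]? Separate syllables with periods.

Vowels present: q, q, q, e; each is a nucleus, giving 4 syllables.
σ1/σ2 boundary: just /k/ — single C goes to the following onset.
σ2/σ3 boundary: just /h/ — single C goes to the following onset.
σ3/σ4 boundary: /np/ — longest licit onset from the right is /p/, leaving /n/ as coda.
Putting it together: kjq.kq.hqn.pet.
Mapping each syllable to C/V: /kjq/ → CCV, /kq/ → CV, /hqn/ → CVC, /pet/ → CVC.

CCV.CV.CVC.CVC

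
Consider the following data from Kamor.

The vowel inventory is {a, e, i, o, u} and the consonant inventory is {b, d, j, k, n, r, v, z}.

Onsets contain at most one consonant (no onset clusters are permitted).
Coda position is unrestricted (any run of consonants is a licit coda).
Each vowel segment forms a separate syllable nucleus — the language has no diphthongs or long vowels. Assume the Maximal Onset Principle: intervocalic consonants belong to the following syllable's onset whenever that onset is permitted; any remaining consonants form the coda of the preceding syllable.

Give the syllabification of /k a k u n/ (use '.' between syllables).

ka.kun

Vowels present: a, u; each is a nucleus, giving 2 syllables.
Between /a/ (V1) and /u/ (V2): just /k/ — single C goes to the following onset.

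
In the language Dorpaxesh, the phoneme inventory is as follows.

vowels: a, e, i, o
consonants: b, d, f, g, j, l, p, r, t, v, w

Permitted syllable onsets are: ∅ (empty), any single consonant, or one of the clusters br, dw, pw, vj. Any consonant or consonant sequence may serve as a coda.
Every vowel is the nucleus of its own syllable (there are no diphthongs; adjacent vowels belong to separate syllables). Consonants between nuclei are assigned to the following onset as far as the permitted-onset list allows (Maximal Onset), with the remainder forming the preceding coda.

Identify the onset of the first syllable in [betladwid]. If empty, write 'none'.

Vowels present: e, a, i; each is a nucleus, giving 3 syllables.
/e…a/ gap (V1→V2): /tl/ splits as /t/ + /l/ (/l/ is the longest suffix that is a licit onset).
/a…i/ gap (V2→V3): /dw/ — entire cluster is a permitted onset → onset /dw/, coda ∅.
Putting it together: bet.la.dwid.
Syllable 1 is /bet/: onset /b/, nucleus /e/, coda /t/.

b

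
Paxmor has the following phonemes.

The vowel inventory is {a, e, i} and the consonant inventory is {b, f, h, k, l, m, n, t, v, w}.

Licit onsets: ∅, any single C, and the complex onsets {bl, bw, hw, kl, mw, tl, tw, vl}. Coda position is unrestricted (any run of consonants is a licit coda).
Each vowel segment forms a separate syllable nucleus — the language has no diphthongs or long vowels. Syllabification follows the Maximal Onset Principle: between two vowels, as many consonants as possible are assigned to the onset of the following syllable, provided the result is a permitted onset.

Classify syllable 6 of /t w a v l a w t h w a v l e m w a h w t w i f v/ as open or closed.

closed

Nuclei (vowels): a, a, a, e, a, i → 6 syllables.
Between /a/ (V1) and /a/ (V2): /vl/ is a licit onset in full, so it all attaches to the next syllable.
Between /a/ (V2) and /a/ (V3): /wthw/; trying suffixes from longest down, /hw/ is the first permitted one, so coda /wt/ | onset /hw/.
Between /a/ (V3) and /e/ (V4): /vl/ — entire cluster is a permitted onset → onset /vl/, coda ∅.
Between /e/ (V4) and /a/ (V5): /mw/ is a licit onset in full, so it all attaches to the next syllable.
Between /a/ (V5) and /i/ (V6): cluster /hwtw/ — the longest permitted-onset suffix is /tw/; onset = /tw/, preceding coda = /hw/.
Putting it together: twa.vlawt.hwa.vle.mwahw.twifv.
Syllable 6 is /twifv/ with coda /fv/, so it is closed.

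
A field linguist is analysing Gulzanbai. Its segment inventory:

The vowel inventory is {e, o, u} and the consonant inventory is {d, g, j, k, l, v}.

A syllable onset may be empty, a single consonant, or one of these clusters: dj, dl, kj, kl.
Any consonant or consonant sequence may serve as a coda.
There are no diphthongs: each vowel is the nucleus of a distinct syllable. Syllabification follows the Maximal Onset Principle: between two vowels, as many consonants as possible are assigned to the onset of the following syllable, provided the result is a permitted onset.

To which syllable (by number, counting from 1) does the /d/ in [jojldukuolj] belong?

2

Nuclei (vowels): o, u, u, o → 4 syllables.
/o…u/ gap (V1→V2): /jld/ splits as /jl/ + /d/ (/d/ is the longest suffix that is a licit onset).
/u…u/ gap (V2→V3): just /k/ — single C goes to the following onset.
/u…o/ gap (V3→V4): hiatus — the boundary sits between the two vowels.
Syllabification: jojl.du.ku.olj.
The /d/ is in the onset of syllable 2 (/du/).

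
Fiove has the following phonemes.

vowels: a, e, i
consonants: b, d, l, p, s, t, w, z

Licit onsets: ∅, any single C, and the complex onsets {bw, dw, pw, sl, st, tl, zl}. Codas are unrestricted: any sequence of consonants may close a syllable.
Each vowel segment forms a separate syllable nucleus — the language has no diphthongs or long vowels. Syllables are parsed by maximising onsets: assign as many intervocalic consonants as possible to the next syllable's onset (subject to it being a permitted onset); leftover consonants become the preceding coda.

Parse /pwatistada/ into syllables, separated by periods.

pwa.ti.sta.da

The vowels are a, i, a, a — 4 nuclei, so 4 syllables.
/a…i/ gap (V1→V2): just /t/ — single C goes to the following onset.
/i…a/ gap (V2→V3): cluster /st/ — /st/ is itself a permitted onset, so the whole cluster goes right; preceding coda = ∅.
/a…a/ gap (V3→V4): /d/ is a single consonant, so it becomes the next onset.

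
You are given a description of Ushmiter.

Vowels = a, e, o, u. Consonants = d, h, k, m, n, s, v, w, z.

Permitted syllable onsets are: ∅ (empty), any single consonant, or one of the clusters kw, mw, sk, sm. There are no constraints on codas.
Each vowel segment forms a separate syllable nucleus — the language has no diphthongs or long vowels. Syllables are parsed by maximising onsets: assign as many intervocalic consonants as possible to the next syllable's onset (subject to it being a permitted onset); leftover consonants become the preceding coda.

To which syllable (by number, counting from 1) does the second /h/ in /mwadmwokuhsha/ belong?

Vowels present: a, o, u, a; each is a nucleus, giving 4 syllables.
V1 /a/ – V2 /o/: /dmw/ splits as /d/ + /mw/ (/mw/ is the longest suffix that is a licit onset).
V2 /o/ – V3 /u/: /k/ → onset of the next syllable (single consonants are always licit onsets).
V3 /u/ – V4 /a/: /hsh/ splits as /hs/ + /h/ (/h/ is the longest suffix that is a licit onset).
Putting it together: mwad.mwo.kuhs.ha.
The second /h/ is in the onset of syllable 4 (/ha/).

4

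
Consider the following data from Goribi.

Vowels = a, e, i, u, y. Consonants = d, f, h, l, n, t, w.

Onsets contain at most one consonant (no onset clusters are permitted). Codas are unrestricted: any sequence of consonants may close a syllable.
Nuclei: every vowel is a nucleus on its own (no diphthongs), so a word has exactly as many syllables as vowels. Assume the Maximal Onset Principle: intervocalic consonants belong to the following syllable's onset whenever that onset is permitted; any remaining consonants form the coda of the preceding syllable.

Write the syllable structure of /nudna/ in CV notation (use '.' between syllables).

Nuclei (vowels): u, a → 2 syllables.
σ1/σ2 boundary: /dn/ splits as /d/ + /n/ (/n/ is the longest suffix that is a licit onset).
Syllabification: nud.na.
Mapping each syllable to C/V: /nud/ → CVC, /na/ → CV.

CVC.CV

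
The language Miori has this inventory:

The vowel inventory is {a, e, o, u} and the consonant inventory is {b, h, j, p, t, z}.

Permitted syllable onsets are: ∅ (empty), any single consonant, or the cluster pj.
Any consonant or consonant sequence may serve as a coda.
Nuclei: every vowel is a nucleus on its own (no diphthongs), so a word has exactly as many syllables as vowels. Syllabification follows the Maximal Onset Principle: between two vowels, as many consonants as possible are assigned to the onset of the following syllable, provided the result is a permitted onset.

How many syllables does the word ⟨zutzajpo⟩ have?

Nuclei (vowels): u, a, o → 3 syllables.

3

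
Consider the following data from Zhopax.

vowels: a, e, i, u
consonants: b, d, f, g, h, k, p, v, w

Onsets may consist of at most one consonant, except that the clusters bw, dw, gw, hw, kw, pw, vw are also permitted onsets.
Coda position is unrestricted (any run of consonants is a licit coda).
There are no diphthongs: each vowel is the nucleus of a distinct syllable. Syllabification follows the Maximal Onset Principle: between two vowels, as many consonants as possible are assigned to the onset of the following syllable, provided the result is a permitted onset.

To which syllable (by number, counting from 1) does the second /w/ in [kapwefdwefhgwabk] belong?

Nuclei (vowels): a, e, e, a → 4 syllables.
/a…e/ gap (V1→V2): /pw/ is a licit onset in full, so it all attaches to the next syllable.
/e…e/ gap (V2→V3): /fdw/ — longest licit onset from the right is /dw/, leaving /f/ as coda.
/e…a/ gap (V3→V4): cluster /fhgw/ — the longest permitted-onset suffix is /gw/; onset = /gw/, preceding coda = /fh/.
Putting it together: ka.pwef.dwefh.gwabk.
The second /w/ is in the onset of syllable 3 (/dwefh/).

3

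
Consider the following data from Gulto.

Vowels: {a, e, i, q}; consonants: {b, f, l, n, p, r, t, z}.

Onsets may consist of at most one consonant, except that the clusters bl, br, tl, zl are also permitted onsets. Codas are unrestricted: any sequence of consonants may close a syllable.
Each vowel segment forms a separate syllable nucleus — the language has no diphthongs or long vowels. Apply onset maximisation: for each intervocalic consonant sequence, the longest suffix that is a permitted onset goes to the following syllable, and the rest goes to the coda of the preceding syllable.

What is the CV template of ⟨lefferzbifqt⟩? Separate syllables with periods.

CVC.CVCC.CV.CVC

The vowels are e, e, i, q — 4 nuclei, so 4 syllables.
Between /e/ (V1) and /e/ (V2): /ff/; trying suffixes from longest down, /f/ is the first permitted one, so coda /f/ | onset /f/.
Between /e/ (V2) and /i/ (V3): /rzb/; trying suffixes from longest down, /b/ is the first permitted one, so coda /rz/ | onset /b/.
Between /i/ (V3) and /q/ (V4): /f/ is a single consonant, so it becomes the next onset.
Putting it together: lef.ferz.bi.fqt.
Mapping each syllable to C/V: /lef/ → CVC, /ferz/ → CVCC, /bi/ → CV, /fqt/ → CVC.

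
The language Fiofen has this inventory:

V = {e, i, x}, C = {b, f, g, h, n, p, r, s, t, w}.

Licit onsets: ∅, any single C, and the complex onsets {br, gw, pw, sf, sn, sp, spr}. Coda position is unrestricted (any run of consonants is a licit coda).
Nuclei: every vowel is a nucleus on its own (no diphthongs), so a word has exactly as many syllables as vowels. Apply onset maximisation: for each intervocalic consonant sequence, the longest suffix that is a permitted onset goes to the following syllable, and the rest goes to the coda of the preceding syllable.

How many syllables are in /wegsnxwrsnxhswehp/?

4

Vowels present: e, x, x, e; each is a nucleus, giving 4 syllables.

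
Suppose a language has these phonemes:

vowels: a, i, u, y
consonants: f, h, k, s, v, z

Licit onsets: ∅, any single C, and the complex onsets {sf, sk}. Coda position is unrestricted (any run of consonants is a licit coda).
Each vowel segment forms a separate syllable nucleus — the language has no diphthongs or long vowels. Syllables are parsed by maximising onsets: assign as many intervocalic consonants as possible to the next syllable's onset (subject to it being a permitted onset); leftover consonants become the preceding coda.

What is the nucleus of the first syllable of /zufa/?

u

Vowels present: u, a; each is a nucleus, giving 2 syllables.
The first nucleus (vowel 1 from the left) is /u/.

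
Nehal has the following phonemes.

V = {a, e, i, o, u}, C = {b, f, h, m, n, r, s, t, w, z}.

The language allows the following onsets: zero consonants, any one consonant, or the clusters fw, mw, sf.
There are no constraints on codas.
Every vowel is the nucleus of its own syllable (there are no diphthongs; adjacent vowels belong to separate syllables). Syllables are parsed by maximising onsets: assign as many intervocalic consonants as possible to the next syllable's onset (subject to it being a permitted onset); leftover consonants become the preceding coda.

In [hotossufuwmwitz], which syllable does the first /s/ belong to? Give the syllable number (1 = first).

2

Nuclei (vowels): o, o, u, u, i → 5 syllables.
Between /o/ (V1) and /o/ (V2): /t/ is a single consonant, so it becomes the next onset.
Between /o/ (V2) and /u/ (V3): cluster /ss/ — the longest permitted-onset suffix is /s/; onset = /s/, preceding coda = /s/.
Between /u/ (V3) and /u/ (V4): /f/ → onset of the next syllable (single consonants are always licit onsets).
Between /u/ (V4) and /i/ (V5): /wmw/ — longest licit onset from the right is /mw/, leaving /w/ as coda.
Result: ho.tos.su.fuw.mwitz.
The first /s/ is in the coda of syllable 2 (/tos/).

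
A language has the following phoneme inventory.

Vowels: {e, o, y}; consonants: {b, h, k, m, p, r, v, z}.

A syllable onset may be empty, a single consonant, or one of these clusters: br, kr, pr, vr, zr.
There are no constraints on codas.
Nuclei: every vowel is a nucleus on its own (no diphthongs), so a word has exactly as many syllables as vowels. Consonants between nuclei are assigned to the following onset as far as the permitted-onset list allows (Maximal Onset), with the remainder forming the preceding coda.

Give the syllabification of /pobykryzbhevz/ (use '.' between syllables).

The vowels are o, y, y, e — 4 nuclei, so 4 syllables.
σ1/σ2 boundary: /b/ is a single consonant, so it becomes the next onset.
σ2/σ3 boundary: /kr/ — entire cluster is a permitted onset → onset /kr/, coda ∅.
σ3/σ4 boundary: /zbh/ splits as /zb/ + /h/ (/h/ is the longest suffix that is a licit onset).

po.by.kryzb.hevz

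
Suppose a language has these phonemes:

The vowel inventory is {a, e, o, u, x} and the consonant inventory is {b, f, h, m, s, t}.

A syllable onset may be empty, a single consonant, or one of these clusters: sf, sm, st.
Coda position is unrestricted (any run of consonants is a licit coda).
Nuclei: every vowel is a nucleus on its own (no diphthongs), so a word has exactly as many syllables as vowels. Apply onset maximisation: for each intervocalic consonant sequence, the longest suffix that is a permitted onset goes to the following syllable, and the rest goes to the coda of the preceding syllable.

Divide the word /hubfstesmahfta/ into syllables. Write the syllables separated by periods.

hubf.ste.smahf.ta

Vowels present: u, e, a, a; each is a nucleus, giving 4 syllables.
/u…e/ gap (V1→V2): cluster /bfst/ — the longest permitted-onset suffix is /st/; onset = /st/, preceding coda = /bf/.
/e…a/ gap (V2→V3): /sm/ is a licit onset in full, so it all attaches to the next syllable.
/a…a/ gap (V3→V4): /hft/ splits as /hf/ + /t/ (/t/ is the longest suffix that is a licit onset).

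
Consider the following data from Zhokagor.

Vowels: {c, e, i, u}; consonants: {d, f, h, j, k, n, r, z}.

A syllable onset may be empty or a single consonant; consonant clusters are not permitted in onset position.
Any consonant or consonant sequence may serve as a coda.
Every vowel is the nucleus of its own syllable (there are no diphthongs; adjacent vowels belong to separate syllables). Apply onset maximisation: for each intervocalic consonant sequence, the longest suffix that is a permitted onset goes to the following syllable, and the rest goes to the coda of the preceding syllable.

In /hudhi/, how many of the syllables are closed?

Vowels present: u, i; each is a nucleus, giving 2 syllables.
Between /u/ (V1) and /i/ (V2): /dh/; trying suffixes from longest down, /h/ is the first permitted one, so coda /d/ | onset /h/.
So the parse is hud.hi.
Classifying each syllable: /hud/ (closed), /hi/ (open).
Closed syllables: 1.

1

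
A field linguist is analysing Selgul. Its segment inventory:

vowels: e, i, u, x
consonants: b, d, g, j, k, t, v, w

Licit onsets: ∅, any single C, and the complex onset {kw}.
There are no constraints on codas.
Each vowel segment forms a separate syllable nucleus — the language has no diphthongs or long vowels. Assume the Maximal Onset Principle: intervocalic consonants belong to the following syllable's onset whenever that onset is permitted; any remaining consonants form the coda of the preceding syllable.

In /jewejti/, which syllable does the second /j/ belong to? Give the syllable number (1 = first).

2

The vowels are e, e, i — 3 nuclei, so 3 syllables.
Between /e/ (V1) and /e/ (V2): just /w/ — single C goes to the following onset.
Between /e/ (V2) and /i/ (V3): /jt/ splits as /j/ + /t/ (/t/ is the longest suffix that is a licit onset).
So the parse is je.wej.ti.
The second /j/ is in the coda of syllable 2 (/wej/).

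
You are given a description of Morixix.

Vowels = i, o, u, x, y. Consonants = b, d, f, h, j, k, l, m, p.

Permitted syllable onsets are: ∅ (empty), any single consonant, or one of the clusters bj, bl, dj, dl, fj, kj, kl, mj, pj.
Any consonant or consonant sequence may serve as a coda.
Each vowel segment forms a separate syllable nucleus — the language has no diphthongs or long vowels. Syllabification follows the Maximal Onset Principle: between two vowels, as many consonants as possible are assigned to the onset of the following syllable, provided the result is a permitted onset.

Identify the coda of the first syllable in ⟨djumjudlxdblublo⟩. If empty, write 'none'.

none

Vowels present: u, u, x, u, o; each is a nucleus, giving 5 syllables.
V1 /u/ – V2 /u/: /mj/ — entire cluster is a permitted onset → onset /mj/, coda ∅.
V2 /u/ – V3 /x/: /dl/ — entire cluster is a permitted onset → onset /dl/, coda ∅.
V3 /x/ – V4 /u/: cluster /dbl/ — the longest permitted-onset suffix is /bl/; onset = /bl/, preceding coda = /d/.
V4 /u/ – V5 /o/: /bl/ is a licit onset in full, so it all attaches to the next syllable.
Syllabification: dju.mju.dlxd.blu.blo.
Syllable 1 is /dju/: onset /dj/, nucleus /u/, coda ∅.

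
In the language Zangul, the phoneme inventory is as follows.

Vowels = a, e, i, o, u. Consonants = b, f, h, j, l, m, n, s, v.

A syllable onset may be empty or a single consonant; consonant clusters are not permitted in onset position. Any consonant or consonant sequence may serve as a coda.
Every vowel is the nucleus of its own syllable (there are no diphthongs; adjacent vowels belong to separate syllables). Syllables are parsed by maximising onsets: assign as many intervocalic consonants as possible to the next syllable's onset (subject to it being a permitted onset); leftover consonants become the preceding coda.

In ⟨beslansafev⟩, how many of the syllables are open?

The vowels are e, a, a, e — 4 nuclei, so 4 syllables.
V1 /e/ – V2 /a/: cluster /sl/ — the longest permitted-onset suffix is /l/; onset = /l/, preceding coda = /s/.
V2 /a/ – V3 /a/: /ns/ — longest licit onset from the right is /s/, leaving /n/ as coda.
V3 /a/ – V4 /e/: just /f/ — single C goes to the following onset.
So the parse is bes.lan.sa.fev.
Classifying each syllable: /bes/ (closed), /lan/ (closed), /sa/ (open), /fev/ (closed).
Open syllables: 1.

1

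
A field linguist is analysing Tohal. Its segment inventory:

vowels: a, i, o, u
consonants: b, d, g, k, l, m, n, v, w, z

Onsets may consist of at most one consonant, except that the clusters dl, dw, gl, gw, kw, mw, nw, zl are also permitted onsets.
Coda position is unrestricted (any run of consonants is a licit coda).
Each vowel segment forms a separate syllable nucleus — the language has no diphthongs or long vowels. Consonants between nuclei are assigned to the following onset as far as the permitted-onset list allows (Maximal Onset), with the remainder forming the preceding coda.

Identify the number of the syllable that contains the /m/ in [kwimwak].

2

Nuclei (vowels): i, a → 2 syllables.
σ1/σ2 boundary: cluster /mw/ — /mw/ is itself a permitted onset, so the whole cluster goes right; preceding coda = ∅.
Result: kwi.mwak.
The /m/ is in the onset of syllable 2 (/mwak/).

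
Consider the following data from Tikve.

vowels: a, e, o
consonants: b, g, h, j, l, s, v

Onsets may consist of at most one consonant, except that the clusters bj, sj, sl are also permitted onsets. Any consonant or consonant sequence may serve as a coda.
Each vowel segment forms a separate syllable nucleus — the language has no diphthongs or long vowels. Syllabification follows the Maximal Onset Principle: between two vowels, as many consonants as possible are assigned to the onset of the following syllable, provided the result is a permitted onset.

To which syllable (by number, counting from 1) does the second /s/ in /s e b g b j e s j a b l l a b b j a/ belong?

3

The vowels are e, e, a, a, a — 5 nuclei, so 5 syllables.
/e…e/ gap (V1→V2): /bgbj/ splits as /bg/ + /bj/ (/bj/ is the longest suffix that is a licit onset).
/e…a/ gap (V2→V3): /sj/ is a licit onset in full, so it all attaches to the next syllable.
/a…a/ gap (V3→V4): /bll/; trying suffixes from longest down, /l/ is the first permitted one, so coda /bl/ | onset /l/.
/a…a/ gap (V4→V5): /bbj/ — longest licit onset from the right is /bj/, leaving /b/ as coda.
So the parse is sebg.bje.sjabl.lab.bja.
The second /s/ is in the onset of syllable 3 (/sjabl/).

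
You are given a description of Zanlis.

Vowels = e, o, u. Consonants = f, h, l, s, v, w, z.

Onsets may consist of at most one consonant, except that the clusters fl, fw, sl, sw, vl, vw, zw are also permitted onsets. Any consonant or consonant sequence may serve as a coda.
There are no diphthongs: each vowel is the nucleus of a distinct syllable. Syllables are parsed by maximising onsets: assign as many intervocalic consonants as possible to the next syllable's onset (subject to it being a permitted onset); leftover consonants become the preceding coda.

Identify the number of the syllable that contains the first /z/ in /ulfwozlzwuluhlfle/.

2

The vowels are u, o, u, u, e — 5 nuclei, so 5 syllables.
Between /u/ (V1) and /o/ (V2): /lfw/ — longest licit onset from the right is /fw/, leaving /l/ as coda.
Between /o/ (V2) and /u/ (V3): /zlzw/ splits as /zl/ + /zw/ (/zw/ is the longest suffix that is a licit onset).
Between /u/ (V3) and /u/ (V4): /l/ → onset of the next syllable (single consonants are always licit onsets).
Between /u/ (V4) and /e/ (V5): /hlfl/ splits as /hl/ + /fl/ (/fl/ is the longest suffix that is a licit onset).
Putting it together: ul.fwozl.zwu.luhl.fle.
The first /z/ is in the coda of syllable 2 (/fwozl/).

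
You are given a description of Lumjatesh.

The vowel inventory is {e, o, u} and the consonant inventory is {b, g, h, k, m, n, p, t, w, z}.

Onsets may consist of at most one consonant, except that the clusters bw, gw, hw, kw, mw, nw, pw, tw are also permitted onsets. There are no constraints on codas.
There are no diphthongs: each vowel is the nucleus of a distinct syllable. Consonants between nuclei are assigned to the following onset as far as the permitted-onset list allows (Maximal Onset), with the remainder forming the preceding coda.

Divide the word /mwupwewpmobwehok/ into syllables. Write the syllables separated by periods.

mwu.pwewp.mo.bwe.hok

The vowels are u, e, o, e, o — 5 nuclei, so 5 syllables.
Between /u/ (V1) and /e/ (V2): /pw/ — entire cluster is a permitted onset → onset /pw/, coda ∅.
Between /e/ (V2) and /o/ (V3): /wpm/; trying suffixes from longest down, /m/ is the first permitted one, so coda /wp/ | onset /m/.
Between /o/ (V3) and /e/ (V4): cluster /bw/ — /bw/ is itself a permitted onset, so the whole cluster goes right; preceding coda = ∅.
Between /e/ (V4) and /o/ (V5): /h/ is a single consonant, so it becomes the next onset.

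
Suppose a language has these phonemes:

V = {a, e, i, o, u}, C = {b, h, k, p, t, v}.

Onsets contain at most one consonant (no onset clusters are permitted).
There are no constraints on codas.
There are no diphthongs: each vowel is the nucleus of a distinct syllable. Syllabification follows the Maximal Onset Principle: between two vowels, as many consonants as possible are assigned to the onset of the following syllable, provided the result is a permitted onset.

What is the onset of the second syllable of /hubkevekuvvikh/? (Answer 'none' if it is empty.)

k

Nuclei (vowels): u, e, e, u, i → 5 syllables.
Between /u/ (V1) and /e/ (V2): /bk/ — longest licit onset from the right is /k/, leaving /b/ as coda.
Between /e/ (V2) and /e/ (V3): /v/ is a single consonant, so it becomes the next onset.
Between /e/ (V3) and /u/ (V4): /k/ → onset of the next syllable (single consonants are always licit onsets).
Between /u/ (V4) and /i/ (V5): /vv/; trying suffixes from longest down, /v/ is the first permitted one, so coda /v/ | onset /v/.
Syllabification: hub.ke.ve.kuv.vikh.
Syllable 2 is /ke/: onset /k/, nucleus /e/, coda ∅.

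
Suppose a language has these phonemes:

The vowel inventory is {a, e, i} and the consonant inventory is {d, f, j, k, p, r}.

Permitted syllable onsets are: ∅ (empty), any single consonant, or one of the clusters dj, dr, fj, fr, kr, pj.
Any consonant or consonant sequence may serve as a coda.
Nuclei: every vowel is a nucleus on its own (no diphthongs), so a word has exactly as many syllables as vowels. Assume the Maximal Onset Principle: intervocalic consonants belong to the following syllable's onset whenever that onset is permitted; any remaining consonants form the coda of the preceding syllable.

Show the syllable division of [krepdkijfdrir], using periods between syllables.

Nuclei (vowels): e, i, i → 3 syllables.
σ1/σ2 boundary: /pdk/ — longest licit onset from the right is /k/, leaving /pd/ as coda.
σ2/σ3 boundary: cluster /jfdr/ — the longest permitted-onset suffix is /dr/; onset = /dr/, preceding coda = /jf/.

krepd.kijf.drir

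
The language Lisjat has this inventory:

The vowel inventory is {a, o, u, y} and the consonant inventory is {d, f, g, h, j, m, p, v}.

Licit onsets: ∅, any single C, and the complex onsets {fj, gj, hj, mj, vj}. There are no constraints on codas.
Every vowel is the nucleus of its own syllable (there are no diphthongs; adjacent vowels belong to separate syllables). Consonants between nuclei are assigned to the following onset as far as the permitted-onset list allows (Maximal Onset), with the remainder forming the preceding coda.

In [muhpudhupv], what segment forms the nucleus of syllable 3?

The vowels are u, u, u — 3 nuclei, so 3 syllables.
The third nucleus (vowel 3 from the left) is /u/.

u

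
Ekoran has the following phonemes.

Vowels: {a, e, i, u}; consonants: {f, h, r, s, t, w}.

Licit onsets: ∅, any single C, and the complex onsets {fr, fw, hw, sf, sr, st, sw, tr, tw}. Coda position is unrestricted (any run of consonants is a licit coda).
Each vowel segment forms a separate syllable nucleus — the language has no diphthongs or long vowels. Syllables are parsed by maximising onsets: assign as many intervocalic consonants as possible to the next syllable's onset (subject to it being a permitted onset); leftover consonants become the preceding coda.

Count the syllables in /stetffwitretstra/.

4

Vowels present: e, i, e, a; each is a nucleus, giving 4 syllables.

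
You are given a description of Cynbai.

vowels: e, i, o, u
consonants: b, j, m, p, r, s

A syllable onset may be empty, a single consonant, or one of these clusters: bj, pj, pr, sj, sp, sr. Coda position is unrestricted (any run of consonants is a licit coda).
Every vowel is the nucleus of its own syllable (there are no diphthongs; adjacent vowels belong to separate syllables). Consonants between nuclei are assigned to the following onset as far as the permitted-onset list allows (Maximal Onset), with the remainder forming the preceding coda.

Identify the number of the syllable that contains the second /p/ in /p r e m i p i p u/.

Vowels present: e, i, i, u; each is a nucleus, giving 4 syllables.
V1 /e/ – V2 /i/: /m/ is a single consonant, so it becomes the next onset.
V2 /i/ – V3 /i/: /p/ is a single consonant, so it becomes the next onset.
V3 /i/ – V4 /u/: /p/ is a single consonant, so it becomes the next onset.
Syllabification: pre.mi.pi.pu.
The second /p/ is in the onset of syllable 3 (/pi/).

3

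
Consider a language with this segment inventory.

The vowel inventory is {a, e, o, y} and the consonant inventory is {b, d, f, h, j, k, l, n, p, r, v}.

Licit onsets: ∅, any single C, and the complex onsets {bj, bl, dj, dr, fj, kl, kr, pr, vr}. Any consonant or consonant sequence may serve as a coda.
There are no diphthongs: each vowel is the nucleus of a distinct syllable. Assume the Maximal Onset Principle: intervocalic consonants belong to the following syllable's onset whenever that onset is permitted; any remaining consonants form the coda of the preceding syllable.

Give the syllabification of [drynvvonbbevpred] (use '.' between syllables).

The vowels are y, o, e, e — 4 nuclei, so 4 syllables.
/y…o/ gap (V1→V2): /nvv/; trying suffixes from longest down, /v/ is the first permitted one, so coda /nv/ | onset /v/.
/o…e/ gap (V2→V3): /nbb/ — longest licit onset from the right is /b/, leaving /nb/ as coda.
/e…e/ gap (V3→V4): /vpr/ splits as /v/ + /pr/ (/pr/ is the longest suffix that is a licit onset).

drynv.vonb.bev.pred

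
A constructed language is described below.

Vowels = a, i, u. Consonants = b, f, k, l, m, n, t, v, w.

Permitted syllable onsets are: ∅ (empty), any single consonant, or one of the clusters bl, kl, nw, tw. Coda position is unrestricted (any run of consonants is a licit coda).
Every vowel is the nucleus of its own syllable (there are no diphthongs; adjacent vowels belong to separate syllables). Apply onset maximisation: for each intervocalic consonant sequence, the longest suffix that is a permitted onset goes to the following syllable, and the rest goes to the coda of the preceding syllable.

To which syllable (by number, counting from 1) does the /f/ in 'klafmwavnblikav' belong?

Nuclei (vowels): a, a, i, a → 4 syllables.
/a…a/ gap (V1→V2): /fmw/; trying suffixes from longest down, /w/ is the first permitted one, so coda /fm/ | onset /w/.
/a…i/ gap (V2→V3): /vnbl/ — longest licit onset from the right is /bl/, leaving /vn/ as coda.
/i…a/ gap (V3→V4): just /k/ — single C goes to the following onset.
Putting it together: klafm.wavn.bli.kav.
The /f/ is in the coda of syllable 1 (/klafm/).

1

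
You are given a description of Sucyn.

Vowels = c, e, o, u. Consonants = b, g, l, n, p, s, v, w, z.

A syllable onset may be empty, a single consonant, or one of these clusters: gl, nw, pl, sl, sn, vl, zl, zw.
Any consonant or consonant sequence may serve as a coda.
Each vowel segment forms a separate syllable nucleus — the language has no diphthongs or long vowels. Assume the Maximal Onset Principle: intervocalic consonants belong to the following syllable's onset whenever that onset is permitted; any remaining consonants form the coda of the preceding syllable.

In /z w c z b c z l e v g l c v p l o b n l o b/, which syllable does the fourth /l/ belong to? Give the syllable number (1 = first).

6

Nuclei (vowels): c, c, e, c, o, o → 6 syllables.
σ1/σ2 boundary: /zb/ splits as /z/ + /b/ (/b/ is the longest suffix that is a licit onset).
σ2/σ3 boundary: /zl/ is a licit onset in full, so it all attaches to the next syllable.
σ3/σ4 boundary: /vgl/ splits as /v/ + /gl/ (/gl/ is the longest suffix that is a licit onset).
σ4/σ5 boundary: /vpl/ — longest licit onset from the right is /pl/, leaving /v/ as coda.
σ5/σ6 boundary: /bnl/ — longest licit onset from the right is /l/, leaving /bn/ as coda.
Result: zwcz.bc.zlev.glcv.plobn.lob.
The fourth /l/ is in the onset of syllable 6 (/lob/).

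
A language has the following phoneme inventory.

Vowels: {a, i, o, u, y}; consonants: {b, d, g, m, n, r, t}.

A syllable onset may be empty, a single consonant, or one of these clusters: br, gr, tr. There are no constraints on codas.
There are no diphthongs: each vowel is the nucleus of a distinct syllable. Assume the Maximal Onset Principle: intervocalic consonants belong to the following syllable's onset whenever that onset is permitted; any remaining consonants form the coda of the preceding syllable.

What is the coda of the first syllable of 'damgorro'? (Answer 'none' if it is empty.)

m

Nuclei (vowels): a, o, o → 3 syllables.
V1 /a/ – V2 /o/: cluster /mg/ — the longest permitted-onset suffix is /g/; onset = /g/, preceding coda = /m/.
V2 /o/ – V3 /o/: /rr/ splits as /r/ + /r/ (/r/ is the longest suffix that is a licit onset).
So the parse is dam.gor.ro.
Syllable 1 is /dam/: onset /d/, nucleus /a/, coda /m/.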